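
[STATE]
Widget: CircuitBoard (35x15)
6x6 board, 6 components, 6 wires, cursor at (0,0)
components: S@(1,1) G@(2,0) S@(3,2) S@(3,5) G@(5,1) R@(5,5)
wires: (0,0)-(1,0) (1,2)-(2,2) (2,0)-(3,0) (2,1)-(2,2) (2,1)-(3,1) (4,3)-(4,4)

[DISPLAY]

   0 1 2 3 4 5                     
0  [.]                             
    │                              
1   ·   S   ·                      
            │                      
2   G   · ─ ·                      
    │   │                          
3   ·   ·   S           S          
                                   
4               · ─ ·              
                                   
5       G               R          
Cursor: (0,0)                      
                                   
                                   


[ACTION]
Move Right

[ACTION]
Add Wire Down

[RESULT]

   0 1 2 3 4 5                     
0   ·  [.]                         
    │   │                          
1   ·   S   ·                      
            │                      
2   G   · ─ ·                      
    │   │                          
3   ·   ·   S           S          
                                   
4               · ─ ·              
                                   
5       G               R          
Cursor: (0,1)                      
                                   
                                   


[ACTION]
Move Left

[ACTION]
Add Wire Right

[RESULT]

   0 1 2 3 4 5                     
0  [.]─ ·                          
    │   │                          
1   ·   S   ·                      
            │                      
2   G   · ─ ·                      
    │   │                          
3   ·   ·   S           S          
                                   
4               · ─ ·              
                                   
5       G               R          
Cursor: (0,0)                      
                                   
                                   


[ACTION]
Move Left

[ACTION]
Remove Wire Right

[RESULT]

   0 1 2 3 4 5                     
0  [.]  ·                          
    │   │                          
1   ·   S   ·                      
            │                      
2   G   · ─ ·                      
    │   │                          
3   ·   ·   S           S          
                                   
4               · ─ ·              
                                   
5       G               R          
Cursor: (0,0)                      
                                   
                                   


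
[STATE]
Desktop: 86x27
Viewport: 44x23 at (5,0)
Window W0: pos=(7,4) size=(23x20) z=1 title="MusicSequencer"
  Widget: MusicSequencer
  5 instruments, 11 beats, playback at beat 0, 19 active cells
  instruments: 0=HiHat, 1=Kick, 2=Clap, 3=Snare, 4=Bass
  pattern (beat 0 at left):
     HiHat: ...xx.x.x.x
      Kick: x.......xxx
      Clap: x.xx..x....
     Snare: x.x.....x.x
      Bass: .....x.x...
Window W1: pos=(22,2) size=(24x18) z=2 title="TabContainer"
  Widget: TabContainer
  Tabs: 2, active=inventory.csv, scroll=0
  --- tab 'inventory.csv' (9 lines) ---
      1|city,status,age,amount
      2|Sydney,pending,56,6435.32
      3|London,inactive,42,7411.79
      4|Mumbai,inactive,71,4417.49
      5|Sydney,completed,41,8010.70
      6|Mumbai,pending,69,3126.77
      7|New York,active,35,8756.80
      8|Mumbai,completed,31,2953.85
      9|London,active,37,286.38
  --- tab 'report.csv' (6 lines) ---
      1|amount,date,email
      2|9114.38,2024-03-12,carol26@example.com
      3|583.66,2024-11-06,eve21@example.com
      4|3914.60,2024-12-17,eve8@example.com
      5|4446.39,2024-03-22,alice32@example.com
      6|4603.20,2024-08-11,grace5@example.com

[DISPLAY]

                                            
                                            
                 ┏━━━━━━━━━━━━━━━━━━━━━━┓   
                 ┃ TabContainer         ┃   
  ┏━━━━━━━━━━━━━━┠──────────────────────┨   
  ┃ MusicSequence┃[inventory.csv]│ repor┃   
  ┠──────────────┃──────────────────────┃   
  ┃      ▼1234567┃city,status,age,amount┃   
  ┃ HiHat···██·█·┃Sydney,pending,56,6435┃   
  ┃  Kick█·······┃London,inactive,42,741┃   
  ┃  Clap█·██··█·┃Mumbai,inactive,71,441┃   
  ┃ Snare█·█·····┃Sydney,completed,41,80┃   
  ┃  Bass·····█·█┃Mumbai,pending,69,3126┃   
  ┃              ┃New York,active,35,875┃   
  ┃              ┃Mumbai,completed,31,29┃   
  ┃              ┃London,active,37,286.3┃   
  ┃              ┃                      ┃   
  ┃              ┃                      ┃   
  ┃              ┃                      ┃   
  ┃              ┗━━━━━━━━━━━━━━━━━━━━━━┛   
  ┃                     ┃                   
  ┃                     ┃                   
  ┃                     ┃                   


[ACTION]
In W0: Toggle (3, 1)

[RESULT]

                                            
                                            
                 ┏━━━━━━━━━━━━━━━━━━━━━━┓   
                 ┃ TabContainer         ┃   
  ┏━━━━━━━━━━━━━━┠──────────────────────┨   
  ┃ MusicSequence┃[inventory.csv]│ repor┃   
  ┠──────────────┃──────────────────────┃   
  ┃      ▼1234567┃city,status,age,amount┃   
  ┃ HiHat···██·█·┃Sydney,pending,56,6435┃   
  ┃  Kick█·······┃London,inactive,42,741┃   
  ┃  Clap█·██··█·┃Mumbai,inactive,71,441┃   
  ┃ Snare███·····┃Sydney,completed,41,80┃   
  ┃  Bass·····█·█┃Mumbai,pending,69,3126┃   
  ┃              ┃New York,active,35,875┃   
  ┃              ┃Mumbai,completed,31,29┃   
  ┃              ┃London,active,37,286.3┃   
  ┃              ┃                      ┃   
  ┃              ┃                      ┃   
  ┃              ┃                      ┃   
  ┃              ┗━━━━━━━━━━━━━━━━━━━━━━┛   
  ┃                     ┃                   
  ┃                     ┃                   
  ┃                     ┃                   


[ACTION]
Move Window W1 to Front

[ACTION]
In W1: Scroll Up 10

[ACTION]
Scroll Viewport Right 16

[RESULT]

                                            
                                            
 ┏━━━━━━━━━━━━━━━━━━━━━━┓                   
 ┃ TabContainer         ┃                   
━┠──────────────────────┨                   
e┃[inventory.csv]│ repor┃                   
─┃──────────────────────┃                   
7┃city,status,age,amount┃                   
·┃Sydney,pending,56,6435┃                   
·┃London,inactive,42,741┃                   
·┃Mumbai,inactive,71,441┃                   
·┃Sydney,completed,41,80┃                   
█┃Mumbai,pending,69,3126┃                   
 ┃New York,active,35,875┃                   
 ┃Mumbai,completed,31,29┃                   
 ┃London,active,37,286.3┃                   
 ┃                      ┃                   
 ┃                      ┃                   
 ┃                      ┃                   
 ┗━━━━━━━━━━━━━━━━━━━━━━┛                   
        ┃                                   
        ┃                                   
        ┃                                   


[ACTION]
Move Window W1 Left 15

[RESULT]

                                            
                                            
━━━━━━━━━┓                                  
         ┃                                  
─────────┨                                  
v]│ repor┃                                  
─────────┃                                  
ge,amount┃                                  
g,56,6435┃                                  
ve,42,741┃                                  
ve,71,441┃                                  
ted,41,80┃                                  
g,69,3126┃                                  
ve,35,875┃                                  
ted,31,29┃                                  
,37,286.3┃                                  
         ┃                                  
         ┃                                  
         ┃                                  
━━━━━━━━━┛                                  
        ┃                                   
        ┃                                   
        ┃                                   


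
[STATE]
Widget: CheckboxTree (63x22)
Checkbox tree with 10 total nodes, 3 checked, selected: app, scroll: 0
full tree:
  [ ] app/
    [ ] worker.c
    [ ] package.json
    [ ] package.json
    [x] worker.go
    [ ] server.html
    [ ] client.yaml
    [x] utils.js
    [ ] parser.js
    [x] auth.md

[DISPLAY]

>[-] app/                                                      
   [ ] worker.c                                                
   [ ] package.json                                            
   [ ] package.json                                            
   [x] worker.go                                               
   [ ] server.html                                             
   [ ] client.yaml                                             
   [x] utils.js                                                
   [ ] parser.js                                               
   [x] auth.md                                                 
                                                               
                                                               
                                                               
                                                               
                                                               
                                                               
                                                               
                                                               
                                                               
                                                               
                                                               
                                                               


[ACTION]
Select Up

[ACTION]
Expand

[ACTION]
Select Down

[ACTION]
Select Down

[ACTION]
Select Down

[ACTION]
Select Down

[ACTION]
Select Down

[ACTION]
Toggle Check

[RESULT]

 [-] app/                                                      
   [ ] worker.c                                                
   [ ] package.json                                            
   [ ] package.json                                            
   [x] worker.go                                               
>  [x] server.html                                             
   [ ] client.yaml                                             
   [x] utils.js                                                
   [ ] parser.js                                               
   [x] auth.md                                                 
                                                               
                                                               
                                                               
                                                               
                                                               
                                                               
                                                               
                                                               
                                                               
                                                               
                                                               
                                                               


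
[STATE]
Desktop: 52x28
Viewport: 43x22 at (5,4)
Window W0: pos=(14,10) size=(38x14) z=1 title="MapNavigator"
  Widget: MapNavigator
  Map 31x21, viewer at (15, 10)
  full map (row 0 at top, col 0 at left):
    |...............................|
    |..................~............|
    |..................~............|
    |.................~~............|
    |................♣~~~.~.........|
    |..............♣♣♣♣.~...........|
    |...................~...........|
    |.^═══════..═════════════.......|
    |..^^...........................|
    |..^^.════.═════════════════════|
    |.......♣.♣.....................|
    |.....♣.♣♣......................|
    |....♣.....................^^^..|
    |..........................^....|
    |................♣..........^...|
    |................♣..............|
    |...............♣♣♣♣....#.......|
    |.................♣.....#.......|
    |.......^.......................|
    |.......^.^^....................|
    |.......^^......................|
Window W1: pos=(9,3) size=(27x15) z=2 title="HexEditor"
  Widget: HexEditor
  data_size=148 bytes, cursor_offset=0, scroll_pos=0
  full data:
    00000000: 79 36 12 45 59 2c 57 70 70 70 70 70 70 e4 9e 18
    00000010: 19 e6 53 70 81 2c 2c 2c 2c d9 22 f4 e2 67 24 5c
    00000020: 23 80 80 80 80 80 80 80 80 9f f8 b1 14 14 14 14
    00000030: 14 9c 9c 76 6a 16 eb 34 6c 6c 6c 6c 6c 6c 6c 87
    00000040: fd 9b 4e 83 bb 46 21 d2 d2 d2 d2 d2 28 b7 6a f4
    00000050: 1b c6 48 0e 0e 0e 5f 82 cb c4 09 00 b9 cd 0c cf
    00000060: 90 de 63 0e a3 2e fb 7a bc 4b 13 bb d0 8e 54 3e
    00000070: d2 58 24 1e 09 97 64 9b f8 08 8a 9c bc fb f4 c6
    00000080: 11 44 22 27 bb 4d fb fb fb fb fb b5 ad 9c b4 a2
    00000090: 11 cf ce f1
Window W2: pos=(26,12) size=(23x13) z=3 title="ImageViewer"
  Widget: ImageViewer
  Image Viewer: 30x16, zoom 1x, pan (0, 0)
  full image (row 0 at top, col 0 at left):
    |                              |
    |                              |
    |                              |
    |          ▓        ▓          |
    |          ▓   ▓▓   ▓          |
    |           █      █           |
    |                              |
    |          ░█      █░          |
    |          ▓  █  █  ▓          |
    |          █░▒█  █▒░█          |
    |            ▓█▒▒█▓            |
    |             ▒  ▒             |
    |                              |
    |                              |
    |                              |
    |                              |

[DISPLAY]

    ┃ HexEditor               ┃            
    ┠─────────────────────────┨            
    ┃00000000  79 36 12 45 59 ┃            
    ┃00000010  19 e6 53 70 81 ┃            
    ┃00000020  23 80 80 80 80 ┃            
    ┃00000030  14 9c 9c 76 6a ┃            
    ┃00000040  fd 9b 4e 83 bb ┃━━━━━━━━━━━━
    ┃00000050  1b c6 48 0e 0e ┃            
    ┃00000060  90 de ┏━━━━━━━━━━━━━━━━━━━━━
    ┃00000070  d2 58 ┃ ImageViewer         
    ┃00000080  11 44 ┠─────────────────────
    ┃00000090  11 cf ┃                     
    ┃                ┃                     
    ┗━━━━━━━━━━━━━━━━┃                     
         ┃   .......♣┃          ▓        ▓ 
         ┃   .....♣.♣┃          ▓   ▓▓   ▓ 
         ┃   ....♣...┃           █      █  
         ┃   ........┃                     
         ┃   ........┃          ░█      █░ 
         ┗━━━━━━━━━━━┃          ▓  █  █  ▓ 
                     ┗━━━━━━━━━━━━━━━━━━━━━
                                           


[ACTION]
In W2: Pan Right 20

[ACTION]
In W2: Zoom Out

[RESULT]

    ┃ HexEditor               ┃            
    ┠─────────────────────────┨            
    ┃00000000  79 36 12 45 59 ┃            
    ┃00000010  19 e6 53 70 81 ┃            
    ┃00000020  23 80 80 80 80 ┃            
    ┃00000030  14 9c 9c 76 6a ┃            
    ┃00000040  fd 9b 4e 83 bb ┃━━━━━━━━━━━━
    ┃00000050  1b c6 48 0e 0e ┃            
    ┃00000060  90 de ┏━━━━━━━━━━━━━━━━━━━━━
    ┃00000070  d2 58 ┃ ImageViewer         
    ┃00000080  11 44 ┠─────────────────────
    ┃00000090  11 cf ┃                     
    ┃                ┃                     
    ┗━━━━━━━━━━━━━━━━┃                     
         ┃   .......♣┃                     
         ┃   .....♣.♣┃                     
         ┃   ....♣...┃                     
         ┃   ........┃                     
         ┃   ........┃                     
         ┗━━━━━━━━━━━┃                     
                     ┗━━━━━━━━━━━━━━━━━━━━━
                                           


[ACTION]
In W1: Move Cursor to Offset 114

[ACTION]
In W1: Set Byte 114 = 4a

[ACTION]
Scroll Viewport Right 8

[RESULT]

┃ HexEditor               ┃                
┠─────────────────────────┨                
┃00000000  79 36 12 45 59 ┃                
┃00000010  19 e6 53 70 81 ┃                
┃00000020  23 80 80 80 80 ┃                
┃00000030  14 9c 9c 76 6a ┃                
┃00000040  fd 9b 4e 83 bb ┃━━━━━━━━━━━━━━━┓
┃00000050  1b c6 48 0e 0e ┃               ┃
┃00000060  90 de ┏━━━━━━━━━━━━━━━━━━━━━┓──┨
┃00000070  d2 58 ┃ ImageViewer         ┃  ┃
┃00000080  11 44 ┠─────────────────────┨  ┃
┃00000090  11 cf ┃                     ┃  ┃
┃                ┃                     ┃  ┃
┗━━━━━━━━━━━━━━━━┃                     ┃  ┃
     ┃   .......♣┃                     ┃  ┃
     ┃   .....♣.♣┃                     ┃  ┃
     ┃   ....♣...┃                     ┃  ┃
     ┃   ........┃                     ┃  ┃
     ┃   ........┃                     ┃  ┃
     ┗━━━━━━━━━━━┃                     ┃━━┛
                 ┗━━━━━━━━━━━━━━━━━━━━━┛   
                                           


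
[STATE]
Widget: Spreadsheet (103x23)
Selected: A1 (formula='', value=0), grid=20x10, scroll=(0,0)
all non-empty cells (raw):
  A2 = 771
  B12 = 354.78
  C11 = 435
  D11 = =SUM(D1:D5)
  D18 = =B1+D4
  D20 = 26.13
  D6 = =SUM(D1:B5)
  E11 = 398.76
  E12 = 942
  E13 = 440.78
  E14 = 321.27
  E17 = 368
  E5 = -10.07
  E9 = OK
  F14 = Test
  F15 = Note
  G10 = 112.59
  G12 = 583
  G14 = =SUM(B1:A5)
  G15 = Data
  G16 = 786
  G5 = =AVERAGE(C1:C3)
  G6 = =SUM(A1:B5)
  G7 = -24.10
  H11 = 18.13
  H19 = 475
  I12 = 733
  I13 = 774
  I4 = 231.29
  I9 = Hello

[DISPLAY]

A1:                                                                                                    
       A       B       C       D       E       F       G       H       I       J                       
-------------------------------------------------------------------------------------------------------
  1      [0]       0       0       0       0       0       0       0       0       0                   
  2      771       0       0       0       0       0       0       0       0       0                   
  3        0       0       0       0       0       0       0       0       0       0                   
  4        0       0       0       0       0       0       0       0  231.29       0                   
  5        0       0       0       0  -10.07       0       0       0       0       0                   
  6        0       0       0       0       0       0     771       0       0       0                   
  7        0       0       0       0       0       0  -24.10       0       0       0                   
  8        0       0       0       0       0       0       0       0       0       0                   
  9        0       0       0       0OK             0       0       0Hello          0                   
 10        0       0       0       0       0       0  112.59       0       0       0                   
 11        0       0     435       0  398.76       0       0   18.13       0       0                   
 12        0  354.78       0       0     942       0     583       0     733       0                   
 13        0       0       0       0  440.78       0       0       0     774       0                   
 14        0       0       0       0  321.27Test         771       0       0       0                   
 15        0       0       0       0       0Note    Data           0       0       0                   
 16        0       0       0       0       0       0     786       0       0       0                   
 17        0       0       0       0     368       0       0       0       0       0                   
 18        0       0       0       0       0       0       0       0       0       0                   
 19        0       0       0       0       0       0       0     475       0       0                   
 20        0       0       0   26.13       0       0       0       0       0       0                   


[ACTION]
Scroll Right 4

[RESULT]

A1:                                                                                                    
       E       F       G       H       I       J                                                       
-------------------------------------------------------------------------------------------------------
  1        0       0       0       0       0       0                                                   
  2        0       0       0       0       0       0                                                   
  3        0       0       0       0       0       0                                                   
  4        0       0       0       0  231.29       0                                                   
  5   -10.07       0       0       0       0       0                                                   
  6        0       0     771       0       0       0                                                   
  7        0       0  -24.10       0       0       0                                                   
  8        0       0       0       0       0       0                                                   
  9 OK             0       0       0Hello          0                                                   
 10        0       0  112.59       0       0       0                                                   
 11   398.76       0       0   18.13       0       0                                                   
 12      942       0     583       0     733       0                                                   
 13   440.78       0       0       0     774       0                                                   
 14   321.27Test         771       0       0       0                                                   
 15        0Note    Data           0       0       0                                                   
 16        0       0     786       0       0       0                                                   
 17      368       0       0       0       0       0                                                   
 18        0       0       0       0       0       0                                                   
 19        0       0       0     475       0       0                                                   
 20        0       0       0       0       0       0                                                   


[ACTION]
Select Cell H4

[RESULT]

H4:                                                                                                    
       E       F       G       H       I       J                                                       
-------------------------------------------------------------------------------------------------------
  1        0       0       0       0       0       0                                                   
  2        0       0       0       0       0       0                                                   
  3        0       0       0       0       0       0                                                   
  4        0       0       0     [0]  231.29       0                                                   
  5   -10.07       0       0       0       0       0                                                   
  6        0       0     771       0       0       0                                                   
  7        0       0  -24.10       0       0       0                                                   
  8        0       0       0       0       0       0                                                   
  9 OK             0       0       0Hello          0                                                   
 10        0       0  112.59       0       0       0                                                   
 11   398.76       0       0   18.13       0       0                                                   
 12      942       0     583       0     733       0                                                   
 13   440.78       0       0       0     774       0                                                   
 14   321.27Test         771       0       0       0                                                   
 15        0Note    Data           0       0       0                                                   
 16        0       0     786       0       0       0                                                   
 17      368       0       0       0       0       0                                                   
 18        0       0       0       0       0       0                                                   
 19        0       0       0     475       0       0                                                   
 20        0       0       0       0       0       0                                                   


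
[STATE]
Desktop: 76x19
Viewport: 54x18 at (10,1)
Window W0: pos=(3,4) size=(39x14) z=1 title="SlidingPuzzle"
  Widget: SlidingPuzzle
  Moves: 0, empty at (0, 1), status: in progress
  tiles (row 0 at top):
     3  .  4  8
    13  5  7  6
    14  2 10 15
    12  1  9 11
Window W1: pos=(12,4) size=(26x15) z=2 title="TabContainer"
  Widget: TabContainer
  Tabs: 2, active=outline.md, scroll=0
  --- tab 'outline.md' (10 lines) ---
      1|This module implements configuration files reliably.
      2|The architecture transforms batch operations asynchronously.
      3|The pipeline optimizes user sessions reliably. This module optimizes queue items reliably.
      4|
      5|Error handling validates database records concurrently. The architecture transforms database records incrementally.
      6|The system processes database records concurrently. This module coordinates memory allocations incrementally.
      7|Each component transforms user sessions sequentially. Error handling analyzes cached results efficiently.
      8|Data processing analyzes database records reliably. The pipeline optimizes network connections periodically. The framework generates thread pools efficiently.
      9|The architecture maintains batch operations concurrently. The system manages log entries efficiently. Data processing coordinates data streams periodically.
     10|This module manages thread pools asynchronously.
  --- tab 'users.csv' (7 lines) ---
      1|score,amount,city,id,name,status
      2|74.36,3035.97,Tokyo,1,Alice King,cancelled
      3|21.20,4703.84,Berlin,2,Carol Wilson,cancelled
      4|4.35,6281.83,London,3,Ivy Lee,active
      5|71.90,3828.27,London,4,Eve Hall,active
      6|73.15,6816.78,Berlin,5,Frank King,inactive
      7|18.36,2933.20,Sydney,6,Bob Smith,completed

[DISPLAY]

                                                      
                                                      
                                                      
━━┏━━━━━━━━━━━━━━━━━━━━━━━━┓━━━┓                      
ng┃ TabContainer           ┃   ┃                      
──┠────────────────────────┨───┨                      
──┃[outline.md]│ users.csv ┃   ┃                      
  ┃────────────────────────┃   ┃                      
──┃This module implements c┃   ┃                      
  ┃The architecture transfo┃   ┃                      
──┃The pipeline optimizes u┃   ┃                      
  ┃                        ┃   ┃                      
──┃Error handling validates┃   ┃                      
  ┃The system processes dat┃   ┃                      
──┃Each component transform┃   ┃                      
 0┃Data processing analyzes┃   ┃                      
━━┃The architecture maintai┃━━━┛                      
  ┗━━━━━━━━━━━━━━━━━━━━━━━━┛                          


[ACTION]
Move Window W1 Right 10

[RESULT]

                                                      
                                                      
                                                      
━━━━━━━━━━━━┏━━━━━━━━━━━━━━━━━━━━━━━━┓                
ngPuzzle    ┃ TabContainer           ┃                
────────────┠────────────────────────┨                
────┬────┬──┃[outline.md]│ users.csv ┃                
    │  4 │  ┃────────────────────────┃                
────┼────┼──┃This module implements c┃                
  5 │  7 │  ┃The architecture transfo┃                
────┼────┼──┃The pipeline optimizes u┃                
  2 │ 10 │ 1┃                        ┃                
────┼────┼──┃Error handling validates┃                
  1 │  9 │ 1┃The system processes dat┃                
────┴────┴──┃Each component transform┃                
 0          ┃Data processing analyzes┃                
━━━━━━━━━━━━┃The architecture maintai┃                
            ┗━━━━━━━━━━━━━━━━━━━━━━━━┛                


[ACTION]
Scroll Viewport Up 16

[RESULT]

                                                      
                                                      
                                                      
                                                      
━━━━━━━━━━━━┏━━━━━━━━━━━━━━━━━━━━━━━━┓                
ngPuzzle    ┃ TabContainer           ┃                
────────────┠────────────────────────┨                
────┬────┬──┃[outline.md]│ users.csv ┃                
    │  4 │  ┃────────────────────────┃                
────┼────┼──┃This module implements c┃                
  5 │  7 │  ┃The architecture transfo┃                
────┼────┼──┃The pipeline optimizes u┃                
  2 │ 10 │ 1┃                        ┃                
────┼────┼──┃Error handling validates┃                
  1 │  9 │ 1┃The system processes dat┃                
────┴────┴──┃Each component transform┃                
 0          ┃Data processing analyzes┃                
━━━━━━━━━━━━┃The architecture maintai┃                


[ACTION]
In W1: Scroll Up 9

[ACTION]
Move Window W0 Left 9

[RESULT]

                                                      
                                                      
                                                      
                                                      
━━━━━━━━━━━━┏━━━━━━━━━━━━━━━━━━━━━━━━┓                
uzzle       ┃ TabContainer           ┃                
────────────┠────────────────────────┨                
─┬────┬────┐┃[outline.md]│ users.csv ┃                
 │  4 │  8 │┃────────────────────────┃                
─┼────┼────┤┃This module implements c┃                
 │  7 │  6 │┃The architecture transfo┃                
─┼────┼────┤┃The pipeline optimizes u┃                
 │ 10 │ 15 │┃                        ┃                
─┼────┼────┤┃Error handling validates┃                
 │  9 │ 11 │┃The system processes dat┃                
─┴────┴────┘┃Each component transform┃                
            ┃Data processing analyzes┃                
━━━━━━━━━━━━┃The architecture maintai┃                


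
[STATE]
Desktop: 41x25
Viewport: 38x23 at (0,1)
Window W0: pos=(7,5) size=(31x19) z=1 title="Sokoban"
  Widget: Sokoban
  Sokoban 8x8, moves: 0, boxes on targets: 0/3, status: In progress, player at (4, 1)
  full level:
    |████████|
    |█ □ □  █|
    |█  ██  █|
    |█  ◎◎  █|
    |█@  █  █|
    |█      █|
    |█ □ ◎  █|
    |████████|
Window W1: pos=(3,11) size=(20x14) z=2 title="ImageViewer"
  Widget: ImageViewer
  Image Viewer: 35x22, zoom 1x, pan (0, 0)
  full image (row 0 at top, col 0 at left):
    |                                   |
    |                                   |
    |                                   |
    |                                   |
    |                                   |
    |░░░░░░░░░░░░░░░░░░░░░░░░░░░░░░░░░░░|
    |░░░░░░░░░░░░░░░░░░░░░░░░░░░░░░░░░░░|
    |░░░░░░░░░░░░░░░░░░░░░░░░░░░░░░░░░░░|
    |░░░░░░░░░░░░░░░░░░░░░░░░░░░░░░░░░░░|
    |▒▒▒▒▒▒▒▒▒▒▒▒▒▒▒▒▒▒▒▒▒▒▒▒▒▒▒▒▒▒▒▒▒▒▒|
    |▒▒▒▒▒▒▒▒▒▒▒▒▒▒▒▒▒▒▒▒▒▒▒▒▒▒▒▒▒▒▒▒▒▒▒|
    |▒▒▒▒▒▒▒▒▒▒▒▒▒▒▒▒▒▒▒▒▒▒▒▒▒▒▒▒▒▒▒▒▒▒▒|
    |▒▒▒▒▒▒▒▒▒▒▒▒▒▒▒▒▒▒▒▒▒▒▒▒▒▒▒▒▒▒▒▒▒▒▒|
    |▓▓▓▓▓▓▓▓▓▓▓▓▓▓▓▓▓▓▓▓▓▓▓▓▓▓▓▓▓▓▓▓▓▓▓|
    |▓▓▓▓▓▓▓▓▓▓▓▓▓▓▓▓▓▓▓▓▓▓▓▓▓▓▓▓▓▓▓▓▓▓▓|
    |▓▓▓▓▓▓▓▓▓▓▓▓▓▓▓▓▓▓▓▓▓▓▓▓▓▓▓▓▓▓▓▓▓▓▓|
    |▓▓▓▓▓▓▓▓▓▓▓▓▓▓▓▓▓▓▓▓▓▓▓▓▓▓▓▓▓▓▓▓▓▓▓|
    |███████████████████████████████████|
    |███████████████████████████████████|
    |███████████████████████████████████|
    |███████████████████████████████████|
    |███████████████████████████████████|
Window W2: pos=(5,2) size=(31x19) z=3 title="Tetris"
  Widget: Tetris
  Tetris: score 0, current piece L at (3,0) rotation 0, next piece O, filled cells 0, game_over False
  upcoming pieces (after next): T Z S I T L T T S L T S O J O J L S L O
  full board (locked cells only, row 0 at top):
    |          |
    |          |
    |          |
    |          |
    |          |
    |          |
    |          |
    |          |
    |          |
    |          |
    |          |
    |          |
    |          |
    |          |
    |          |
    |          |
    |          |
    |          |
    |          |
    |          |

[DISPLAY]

                                      
     ┏━━━━━━━━━━━━━━━━━━━━━━━━━━━━━┓  
     ┃ Tetris                      ┃  
     ┠─────────────────────────────┨  
     ┃          │Next:             ┃━┓
     ┃          │▓▓                ┃ ┃
     ┃          │▓▓                ┃─┨
     ┃          │                  ┃ ┃
     ┃          │                  ┃ ┃
     ┃          │                  ┃ ┃
   ┏━┃          │Score:            ┃ ┃
   ┃ ┃          │0                 ┃ ┃
   ┠─┃          │                  ┃ ┃
   ┃ ┃          │                  ┃ ┃
   ┃ ┃          │                  ┃ ┃
   ┃ ┃          │                  ┃ ┃
   ┃ ┃          │                  ┃ ┃
   ┃ ┃          │                  ┃ ┃
   ┃░┃          │                  ┃ ┃
   ┃░┗━━━━━━━━━━━━━━━━━━━━━━━━━━━━━┛ ┃
   ┃░░░░░░░░░░░░░░░░░░┃              ┃
   ┃░░░░░░░░░░░░░░░░░░┃              ┃
   ┃▒▒▒▒▒▒▒▒▒▒▒▒▒▒▒▒▒▒┃━━━━━━━━━━━━━━┛


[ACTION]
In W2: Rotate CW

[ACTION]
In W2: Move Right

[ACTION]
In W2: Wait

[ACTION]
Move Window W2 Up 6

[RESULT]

     ┃ Tetris                      ┃  
     ┠─────────────────────────────┨  
     ┃          │Next:             ┃  
     ┃          │▓▓                ┃  
     ┃          │▓▓                ┃━┓
     ┃          │                  ┃ ┃
     ┃          │                  ┃─┨
     ┃          │                  ┃ ┃
     ┃          │Score:            ┃ ┃
     ┃          │0                 ┃ ┃
   ┏━┃          │                  ┃ ┃
   ┃ ┃          │                  ┃ ┃
   ┠─┃          │                  ┃ ┃
   ┃ ┃          │                  ┃ ┃
   ┃ ┃          │                  ┃ ┃
   ┃ ┃          │                  ┃ ┃
   ┃ ┃          │                  ┃ ┃
   ┃ ┗━━━━━━━━━━━━━━━━━━━━━━━━━━━━━┛ ┃
   ┃░░░░░░░░░░░░░░░░░░┃              ┃
   ┃░░░░░░░░░░░░░░░░░░┃              ┃
   ┃░░░░░░░░░░░░░░░░░░┃              ┃
   ┃░░░░░░░░░░░░░░░░░░┃              ┃
   ┃▒▒▒▒▒▒▒▒▒▒▒▒▒▒▒▒▒▒┃━━━━━━━━━━━━━━┛


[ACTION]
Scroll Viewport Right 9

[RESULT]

  ┃ Tetris                      ┃     
  ┠─────────────────────────────┨     
  ┃          │Next:             ┃     
  ┃          │▓▓                ┃     
  ┃          │▓▓                ┃━┓   
  ┃          │                  ┃ ┃   
  ┃          │                  ┃─┨   
  ┃          │                  ┃ ┃   
  ┃          │Score:            ┃ ┃   
  ┃          │0                 ┃ ┃   
┏━┃          │                  ┃ ┃   
┃ ┃          │                  ┃ ┃   
┠─┃          │                  ┃ ┃   
┃ ┃          │                  ┃ ┃   
┃ ┃          │                  ┃ ┃   
┃ ┃          │                  ┃ ┃   
┃ ┃          │                  ┃ ┃   
┃ ┗━━━━━━━━━━━━━━━━━━━━━━━━━━━━━┛ ┃   
┃░░░░░░░░░░░░░░░░░░┃              ┃   
┃░░░░░░░░░░░░░░░░░░┃              ┃   
┃░░░░░░░░░░░░░░░░░░┃              ┃   
┃░░░░░░░░░░░░░░░░░░┃              ┃   
┃▒▒▒▒▒▒▒▒▒▒▒▒▒▒▒▒▒▒┃━━━━━━━━━━━━━━┛   
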